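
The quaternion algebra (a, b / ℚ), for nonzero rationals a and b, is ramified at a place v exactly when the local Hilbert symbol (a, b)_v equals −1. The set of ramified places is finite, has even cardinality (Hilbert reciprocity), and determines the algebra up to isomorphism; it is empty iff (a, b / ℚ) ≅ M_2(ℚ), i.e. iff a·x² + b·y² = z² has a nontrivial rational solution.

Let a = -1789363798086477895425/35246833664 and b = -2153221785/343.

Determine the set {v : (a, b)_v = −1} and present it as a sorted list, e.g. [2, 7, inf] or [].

[3, 5, 17, inf]

Mod squares: a ≡ -238, b ≡ -255255. Check v ∈ {∞, 2, 3, 5, 7, 11, 13, 17}.
v=2: v_2(a)=-21, v_2(b)=0; units ≡ 1, 1 (mod 8); ε·ε+αω+βω = 0·0+-21·0+0·0 ≡ 0  ⇒  (a,b)_2 = +1.
v=7: a=7^-5·(≡4), b=7^-3·(≡6) mod 7; (4|7)=+1, (6|7)=-1; (−1)^{-5·-3·3}·(+1)^-3·(-1)^-5 = +1.
v=5: a=5^2·(≡2), b=5^1·(≡1) mod 5; (2|5)=-1, (1|5)=+1; (−1)^{2·1·2}·(-1)^1·(+1)^2 = -1.
v=13: a=13^2·(≡1), b=13^1·(≡7) mod 13; (1|13)=+1, (7|13)=-1; (−1)^{2·1·6}·(+1)^1·(-1)^2 = +1.
v=∞: -238 < 0 and -255255 < 0  ⇒  (a,b)_∞ = -1.
v=11: a=11^2·(≡3), b=11^1·(≡9) mod 11; (3|11)=+1, (9|11)=+1; (−1)^{2·1·5}·(+1)^1·(+1)^2 = +1.
v=3: a=3^30·(≡2), b=3^11·(≡1) mod 3; (2|3)=-1, (1|3)=+1; (−1)^{30·11·1}·(-1)^11·(+1)^30 = -1.
v=17: a=17^1·(≡14), b=17^1·(≡9) mod 17; (14|17)=-1, (9|17)=+1; (−1)^{1·1·8}·(-1)^1·(+1)^1 = -1.
Ram(-238, -255255) = {3, 5, 17, ∞}; no ℚ_3-point on the conic.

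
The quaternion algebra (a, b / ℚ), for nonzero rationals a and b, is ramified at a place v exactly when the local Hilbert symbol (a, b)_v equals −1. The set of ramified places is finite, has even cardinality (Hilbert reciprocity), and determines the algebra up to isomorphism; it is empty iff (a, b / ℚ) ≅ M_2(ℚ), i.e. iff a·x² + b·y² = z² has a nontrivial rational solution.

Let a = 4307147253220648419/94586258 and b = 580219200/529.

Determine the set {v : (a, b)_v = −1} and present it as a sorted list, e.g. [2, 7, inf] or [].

(a, b) ≡ (22, 37) mod (ℚ^×)²; places V = {2, 3, 5, 11, 13, 19, 23, 37, ∞}.
(a,b)_∞: sgn(22)=+, sgn(37)=+, so +1.
(a,b)_19: α=2, u≡2; β=0, v≡15 (mod 19); (2|19)=-1, (15|19)=-1; sign (−1)^0·-1^0·-1^2 = +1.
(a,b)_37: α=4, u≡31; β=1, v≡27 (mod 37); (31|37)=-1, (27|37)=+1; sign (−1)^0·-1^1·+1^4 = -1.
(a,b)_11: α=3, u≡8; β=2, v≡3 (mod 11); (8|11)=-1, (3|11)=+1; sign (−1)^0·-1^2·+1^3 = +1.
(a,b)_3: α=14, u≡1; β=4, v≡1 (mod 3); (1|3)=+1, (1|3)=+1; sign (−1)^0·+1^4·+1^14 = +1.
(a,b)_2: α=-1, β=6; u≡3, v≡5 (mod 8); ε(u)ε(v)=1·0, αω(v)=-1·1, βω(u)=6·1; sum ≡ 1  ⇒  -1.
(a,b)_5: α=0, u≡3; β=2, v≡2 (mod 5); (3|5)=-1, (2|5)=-1; sign (−1)^0·-1^2·-1^0 = +1.
(a,b)_23: α=-4, u≡20; β=-2, v≡17 (mod 23); (20|23)=-1, (17|23)=-1; sign (−1)^0·-1^-2·-1^-4 = +1.
(a,b)_13: α=-2, u≡4; β=0, v≡6 (mod 13); (4|13)=+1, (6|13)=-1; sign (−1)^0·+1^0·-1^-2 = +1.
(22, 37 / ℚ) ramifies at {2, 37}: a division algebra.

[2, 37]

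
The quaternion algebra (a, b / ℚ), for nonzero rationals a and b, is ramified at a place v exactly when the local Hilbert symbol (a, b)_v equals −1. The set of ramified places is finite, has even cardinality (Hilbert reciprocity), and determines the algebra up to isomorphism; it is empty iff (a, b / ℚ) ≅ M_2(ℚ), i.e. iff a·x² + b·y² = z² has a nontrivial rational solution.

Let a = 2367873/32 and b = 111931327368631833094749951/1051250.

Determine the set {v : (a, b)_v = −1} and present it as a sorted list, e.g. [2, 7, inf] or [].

(a, b) ≡ (58466, 1222702) mod (ℚ^×)²; places V = {2, 3, 5, 13, 23, 29, 31, 37, 41, ∞}.
(a,b)_∞: sgn(58466)=+, sgn(1222702)=+, so +1.
(a,b)_23: α=1, u≡8; β=2, v≡11 (mod 23); (8|23)=+1, (11|23)=-1; sign (−1)^0·+1^2·-1^1 = -1.
(a,b)_31: α=1, u≡30; β=1, v≡25 (mod 31); (30|31)=-1, (25|31)=+1; sign (−1)^1·-1^1·+1^1 = +1.
(a,b)_37: α=0, u≡18; β=1, v≡18 (mod 37); (18|37)=-1, (18|37)=-1; sign (−1)^0·-1^1·-1^0 = -1.
(a,b)_5: α=0, u≡4; β=-4, v≡3 (mod 5); (4|5)=+1, (3|5)=-1; sign (−1)^0·+1^-4·-1^0 = +1.
(a,b)_2: α=-5, β=-1; u≡1, v≡7 (mod 8); ε(u)ε(v)=0·1, αω(v)=-5·0, βω(u)=-1·0; sum ≡ 0  ⇒  +1.
(a,b)_29: α=0, u≡27; β=-2, v≡16 (mod 29); (27|29)=-1, (16|29)=+1; sign (−1)^0·-1^-2·+1^0 = +1.
(a,b)_41: α=1, u≡20; β=3, v≡27 (mod 41); (20|41)=+1, (27|41)=-1; sign (−1)^0·+1^3·-1^1 = -1.
(a,b)_3: α=4, u≡2; β=30, v≡1 (mod 3); (2|3)=-1, (1|3)=+1; sign (−1)^0·-1^30·+1^4 = +1.
(a,b)_13: α=0, u≡11; β=1, v≡12 (mod 13); (11|13)=-1, (12|13)=+1; sign (−1)^0·-1^1·+1^0 = -1.
|Ram(58466, 1222702)| = 4, even; anisotropic at {13, 23, 37, 41}.

[13, 23, 37, 41]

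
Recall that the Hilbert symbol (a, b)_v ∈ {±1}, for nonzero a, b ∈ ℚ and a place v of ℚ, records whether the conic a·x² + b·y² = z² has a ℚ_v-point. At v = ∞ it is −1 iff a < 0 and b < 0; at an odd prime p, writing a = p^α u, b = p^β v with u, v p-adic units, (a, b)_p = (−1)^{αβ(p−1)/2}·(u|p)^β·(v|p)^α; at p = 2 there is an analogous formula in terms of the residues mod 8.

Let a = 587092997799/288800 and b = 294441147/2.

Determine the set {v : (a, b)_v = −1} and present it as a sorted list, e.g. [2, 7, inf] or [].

[13, 23]

Mod squares: a ≡ 102718, b ≡ 1335334. Check v ∈ {∞, 2, 3, 5, 7, 11, 13, 19, 23, 29}.
v=19: a=19^-2·(≡1), b=19^0·(≡14) mod 19; (1|19)=+1, (14|19)=-1; (−1)^{-2·0·9}·(+1)^0·(-1)^-2 = +1.
v=11: a=11^1·(≡6), b=11^1·(≡5) mod 11; (6|11)=-1, (5|11)=+1; (−1)^{1·1·5}·(-1)^1·(+1)^1 = +1.
v=29: a=29^1·(≡16), b=29^1·(≡20) mod 29; (16|29)=+1, (20|29)=+1; (−1)^{1·1·14}·(+1)^1·(+1)^1 = +1.
v=7: a=7^5·(≡1), b=7^3·(≡6) mod 7; (1|7)=+1, (6|7)=-1; (−1)^{5·3·3}·(+1)^3·(-1)^5 = +1.
v=2: v_2(a)=-5, v_2(b)=-1; units ≡ 7, 3 (mod 8); ε·ε+αω+βω = 1·1+-5·1+-1·0 ≡ 0  ⇒  (a,b)_2 = +1.
v=3: a=3^2·(≡1), b=3^2·(≡1) mod 3; (1|3)=+1, (1|3)=+1; (−1)^{2·2·1}·(+1)^2·(+1)^2 = +1.
v=∞: 102718 > 0 and 1335334 > 0  ⇒  (a,b)_∞ = +1.
v=13: a=13^0·(≡7), b=13^1·(≡2) mod 13; (7|13)=-1, (2|13)=-1; (−1)^{0·1·6}·(-1)^1·(-1)^0 = -1.
v=23: a=23^3·(≡2), b=23^1·(≡6) mod 23; (2|23)=+1, (6|23)=+1; (−1)^{3·1·11}·(+1)^1·(+1)^3 = -1.
v=5: a=5^-2·(≡2), b=5^0·(≡1) mod 5; (2|5)=-1, (1|5)=+1; (−1)^{-2·0·2}·(-1)^0·(+1)^-2 = +1.
(102718, 1335334 / ℚ) ramifies at {13, 23}: a division algebra.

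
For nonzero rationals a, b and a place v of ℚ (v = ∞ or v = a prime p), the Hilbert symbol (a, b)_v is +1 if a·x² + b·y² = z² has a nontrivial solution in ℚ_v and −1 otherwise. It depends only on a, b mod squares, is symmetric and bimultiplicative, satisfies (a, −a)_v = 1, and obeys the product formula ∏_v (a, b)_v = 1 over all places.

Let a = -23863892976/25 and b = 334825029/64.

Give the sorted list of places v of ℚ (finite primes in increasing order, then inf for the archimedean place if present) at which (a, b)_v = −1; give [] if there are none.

[3, 11]

Mod squares: a ≡ -231, b ≡ 21. Check v ∈ {∞, 2, 3, 5, 7, 11}.
v=2: v_2(a)=4, v_2(b)=-6; units ≡ 1, 5 (mod 8); ε·ε+αω+βω = 0·0+4·1+-6·0 ≡ 0  ⇒  (a,b)_2 = +1.
v=5: a=5^-2·(≡4), b=5^0·(≡1) mod 5; (4|5)=+1, (1|5)=+1; (−1)^{-2·0·2}·(+1)^0·(+1)^-2 = +1.
v=3: a=3^3·(≡1), b=3^3·(≡1) mod 3; (1|3)=+1, (1|3)=+1; (−1)^{3·3·1}·(+1)^3·(+1)^3 = -1.
v=∞: -231 < 0 and 21 > 0  ⇒  (a,b)_∞ = +1.
v=11: a=11^5·(≡9), b=11^6·(≡10) mod 11; (9|11)=+1, (10|11)=-1; (−1)^{5·6·5}·(+1)^6·(-1)^5 = -1.
v=7: a=7^3·(≡1), b=7^1·(≡6) mod 7; (1|7)=+1, (6|7)=-1; (−1)^{3·1·3}·(+1)^1·(-1)^3 = +1.
|Ram(-231, 21)| = 2, even; anisotropic at {3, 11}.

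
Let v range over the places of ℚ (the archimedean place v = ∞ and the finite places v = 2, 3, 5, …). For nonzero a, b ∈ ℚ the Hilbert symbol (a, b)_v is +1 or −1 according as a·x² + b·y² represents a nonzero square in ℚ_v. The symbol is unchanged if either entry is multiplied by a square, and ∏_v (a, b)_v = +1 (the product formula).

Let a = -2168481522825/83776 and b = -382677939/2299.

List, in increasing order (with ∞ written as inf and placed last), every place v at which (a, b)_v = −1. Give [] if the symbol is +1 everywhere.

Mod squares: a ≡ -1404557, b ≡ -65569. Check v ∈ {∞, 2, 3, 5, 7, 11, 17, 19, 29, 37}.
v=17: a=17^-1·(≡15), b=17^1·(≡8) mod 17; (15|17)=+1, (8|17)=+1; (−1)^{-1·1·8}·(+1)^1·(+1)^-1 = +1.
v=11: a=11^-1·(≡5), b=11^-2·(≡2) mod 11; (5|11)=+1, (2|11)=-1; (−1)^{-1·-2·5}·(+1)^-2·(-1)^-1 = -1.
v=5: a=5^2·(≡2), b=5^0·(≡4) mod 5; (2|5)=-1, (4|5)=+1; (−1)^{2·0·2}·(-1)^0·(+1)^2 = +1.
v=2: v_2(a)=-6, v_2(b)=0; units ≡ 3, 7 (mod 8); ε·ε+αω+βω = 1·1+-6·0+0·1 ≡ 1  ⇒  (a,b)_2 = -1.
v=19: a=19^0·(≡2), b=19^-1·(≡5) mod 19; (2|19)=-1, (5|19)=+1; (−1)^{0·-1·9}·(-1)^-1·(+1)^0 = -1.
v=29: a=29^1·(≡11), b=29^1·(≡28) mod 29; (11|29)=-1, (28|29)=+1; (−1)^{1·1·14}·(-1)^1·(+1)^1 = -1.
v=3: a=3^10·(≡1), b=3^4·(≡2) mod 3; (1|3)=+1, (2|3)=-1; (−1)^{10·4·1}·(+1)^4·(-1)^10 = +1.
v=∞: -1404557 < 0 and -65569 < 0  ⇒  (a,b)_∞ = -1.
v=7: a=7^-1·(≡1), b=7^1·(≡5) mod 7; (1|7)=+1, (5|7)=-1; (−1)^{-1·1·3}·(+1)^1·(-1)^-1 = +1.
v=37: a=37^3·(≡36), b=37^2·(≡23) mod 37; (36|37)=+1, (23|37)=-1; (−1)^{3·2·18}·(+1)^2·(-1)^3 = -1.
(-1404557, -65569 / ℚ) ramifies at {2, 11, 19, 29, 37, ∞}: a division algebra.

[2, 11, 19, 29, 37, inf]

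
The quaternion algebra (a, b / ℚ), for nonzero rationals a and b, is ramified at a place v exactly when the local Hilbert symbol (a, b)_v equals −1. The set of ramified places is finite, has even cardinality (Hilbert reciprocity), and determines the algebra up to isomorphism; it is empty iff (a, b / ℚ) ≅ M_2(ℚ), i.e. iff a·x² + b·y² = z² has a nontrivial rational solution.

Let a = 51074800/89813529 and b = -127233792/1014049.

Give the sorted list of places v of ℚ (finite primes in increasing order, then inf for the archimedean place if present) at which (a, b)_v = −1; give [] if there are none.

[7, 17, 23, 37]

(a, b) ≡ (127687, -23) mod (ℚ^×)²; places V = {2, 3, 5, 7, 13, 17, 19, 23, 29, 37, 53, ∞}.
(a,b)_5: α=2, u≡3; β=0, v≡2 (mod 5); (3|5)=-1, (2|5)=-1; sign (−1)^0·-1^0·-1^2 = +1.
(a,b)_13: α=-2, u≡10; β=0, v≡12 (mod 13); (10|13)=+1, (12|13)=+1; sign (−1)^0·+1^0·+1^-2 = +1.
(a,b)_7: α=1, u≡6; β=4, v≡5 (mod 7); (6|7)=-1, (5|7)=-1; sign (−1)^0·-1^4·-1^1 = -1.
(a,b)_23: α=0, u≡11; β=1, v≡5 (mod 23); (11|23)=-1, (5|23)=-1; sign (−1)^0·-1^1·-1^0 = -1.
(a,b)_2: α=4, β=8; u≡7, v≡1 (mod 8); ε(u)ε(v)=1·0, αω(v)=4·0, βω(u)=8·0; sum ≡ 0  ⇒  +1.
(a,b)_29: α=1, u≡25; β=0, v≡9 (mod 29); (25|29)=+1, (9|29)=+1; sign (−1)^0·+1^0·+1^1 = +1.
(a,b)_17: α=1, u≡11; β=0, v≡12 (mod 17); (11|17)=-1, (12|17)=-1; sign (−1)^0·-1^0·-1^1 = -1.
(a,b)_3: α=-12, u≡1; β=2, v≡1 (mod 3); (1|3)=+1, (1|3)=+1; sign (−1)^0·+1^2·+1^-12 = +1.
(a,b)_37: α=1, u≡12; β=0, v≡19 (mod 37); (12|37)=+1, (19|37)=-1; sign (−1)^0·+1^0·-1^1 = -1.
(a,b)_∞: sgn(127687)=+, sgn(-23)=−, so +1.
(a,b)_19: α=0, u≡4; β=-2, v≡15 (mod 19); (4|19)=+1, (15|19)=-1; sign (−1)^0·+1^-2·-1^0 = +1.
(a,b)_53: α=0, u≡40; β=-2, v≡19 (mod 53); (40|53)=+1, (19|53)=-1; sign (−1)^0·+1^-2·-1^0 = +1.
|Ram(127687, -23)| = 4, even; anisotropic at {7, 17, 23, 37}.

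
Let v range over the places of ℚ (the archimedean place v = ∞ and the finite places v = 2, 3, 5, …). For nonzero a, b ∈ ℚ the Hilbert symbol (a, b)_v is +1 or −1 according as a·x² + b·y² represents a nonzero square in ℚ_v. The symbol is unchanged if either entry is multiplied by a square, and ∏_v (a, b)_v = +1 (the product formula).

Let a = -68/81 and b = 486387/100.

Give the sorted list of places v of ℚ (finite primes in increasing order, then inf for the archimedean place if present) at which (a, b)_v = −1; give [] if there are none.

Mod squares: a ≡ -17, b ≡ 187. Check v ∈ {∞, 2, 3, 5, 11, 17}.
v=∞: -17 < 0 and 187 > 0  ⇒  (a,b)_∞ = +1.
v=3: a=3^-4·(≡1), b=3^2·(≡1) mod 3; (1|3)=+1, (1|3)=+1; (−1)^{-4·2·1}·(+1)^2·(+1)^-4 = +1.
v=17: a=17^1·(≡1), b=17^3·(≡10) mod 17; (1|17)=+1, (10|17)=-1; (−1)^{1·3·8}·(+1)^3·(-1)^1 = -1.
v=5: a=5^0·(≡2), b=5^-2·(≡3) mod 5; (2|5)=-1, (3|5)=-1; (−1)^{0·-2·2}·(-1)^-2·(-1)^0 = +1.
v=11: a=11^0·(≡5), b=11^1·(≡8) mod 11; (5|11)=+1, (8|11)=-1; (−1)^{0·1·5}·(+1)^1·(-1)^0 = +1.
v=2: v_2(a)=2, v_2(b)=-2; units ≡ 7, 3 (mod 8); ε·ε+αω+βω = 1·1+2·1+-2·0 ≡ 1  ⇒  (a,b)_2 = -1.
|Ram(-17, 187)| = 2, even; anisotropic at {2, 17}.

[2, 17]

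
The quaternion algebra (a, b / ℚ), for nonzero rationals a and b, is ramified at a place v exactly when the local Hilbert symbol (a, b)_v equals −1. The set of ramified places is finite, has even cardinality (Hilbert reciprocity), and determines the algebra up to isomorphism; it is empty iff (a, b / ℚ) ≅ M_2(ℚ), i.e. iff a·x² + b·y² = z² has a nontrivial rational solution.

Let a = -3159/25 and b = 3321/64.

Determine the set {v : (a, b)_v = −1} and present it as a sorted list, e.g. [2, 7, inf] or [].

[3, 13]

(a, b) ≡ (-39, 41) mod (ℚ^×)²; places V = {2, 3, 5, 13, 41, ∞}.
(a,b)_41: α=0, u≡36; β=1, v≡16 (mod 41); (36|41)=+1, (16|41)=+1; sign (−1)^0·+1^1·+1^0 = +1.
(a,b)_2: α=0, β=-6; u≡1, v≡1 (mod 8); ε(u)ε(v)=0·0, αω(v)=0·0, βω(u)=-6·0; sum ≡ 0  ⇒  +1.
(a,b)_5: α=-2, u≡1; β=0, v≡4 (mod 5); (1|5)=+1, (4|5)=+1; sign (−1)^0·+1^0·+1^-2 = +1.
(a,b)_3: α=5, u≡2; β=4, v≡2 (mod 3); (2|3)=-1, (2|3)=-1; sign (−1)^0·-1^4·-1^5 = -1.
(a,b)_∞: sgn(-39)=−, sgn(41)=+, so +1.
(a,b)_13: α=1, u≡9; β=0, v≡7 (mod 13); (9|13)=+1, (7|13)=-1; sign (−1)^0·+1^0·-1^1 = -1.
Ram(-39, 41) = {3, 13}; no ℚ_3-point on the conic.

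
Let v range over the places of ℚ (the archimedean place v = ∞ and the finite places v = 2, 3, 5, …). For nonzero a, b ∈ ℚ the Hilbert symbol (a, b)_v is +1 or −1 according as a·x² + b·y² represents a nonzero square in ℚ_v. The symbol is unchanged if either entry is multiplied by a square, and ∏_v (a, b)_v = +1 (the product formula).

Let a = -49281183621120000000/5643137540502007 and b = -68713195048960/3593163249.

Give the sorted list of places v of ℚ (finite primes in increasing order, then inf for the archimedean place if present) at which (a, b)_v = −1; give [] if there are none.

Mod squares: a ≡ -94710, b ≡ -385. Check v ∈ {∞, 2, 3, 5, 7, 11, 13, 23, 29, 41, 53}.
v=13: a=13^-2·(≡8), b=13^-2·(≡2) mod 13; (8|13)=-1, (2|13)=-1; (−1)^{-2·-2·6}·(-1)^-2·(-1)^-2 = +1.
v=3: a=3^1·(≡2), b=3^-2·(≡2) mod 3; (2|3)=-1, (2|3)=-1; (−1)^{1·-2·1}·(-1)^-2·(-1)^1 = -1.
v=7: a=7^-5·(≡2), b=7^3·(≡1) mod 7; (2|7)=+1, (1|7)=+1; (−1)^{-5·3·3}·(+1)^3·(+1)^-5 = -1.
v=53: a=53^-2·(≡10), b=53^-2·(≡33) mod 53; (10|53)=+1, (33|53)=-1; (−1)^{-2·-2·26}·(+1)^-2·(-1)^-2 = +1.
v=11: a=11^1·(≡4), b=11^1·(≡5) mod 11; (4|11)=+1, (5|11)=+1; (−1)^{1·1·5}·(+1)^1·(+1)^1 = -1.
v=23: a=23^2·(≡3), b=23^2·(≡13) mod 23; (3|23)=+1, (13|23)=+1; (−1)^{2·2·11}·(+1)^2·(+1)^2 = +1.
v=29: a=29^-4·(≡22), b=29^-2·(≡21) mod 29; (22|29)=+1, (21|29)=-1; (−1)^{-4·-2·14}·(+1)^-2·(-1)^-4 = +1.
v=41: a=41^3·(≡34), b=41^2·(≡2) mod 41; (34|41)=-1, (2|41)=+1; (−1)^{3·2·20}·(-1)^2·(+1)^3 = +1.
v=2: v_2(a)=19, v_2(b)=12; units ≡ 5, 7 (mod 8); ε·ε+αω+βω = 0·1+19·0+12·1 ≡ 0  ⇒  (a,b)_2 = +1.
v=∞: -94710 < 0 and -385 < 0  ⇒  (a,b)_∞ = -1.
v=5: a=5^7·(≡2), b=5^1·(≡2) mod 5; (2|5)=-1, (2|5)=-1; (−1)^{7·1·2}·(-1)^1·(-1)^7 = +1.
Ram(-94710, -385) = {3, 7, 11, ∞}; no ℚ_3-point on the conic.

[3, 7, 11, inf]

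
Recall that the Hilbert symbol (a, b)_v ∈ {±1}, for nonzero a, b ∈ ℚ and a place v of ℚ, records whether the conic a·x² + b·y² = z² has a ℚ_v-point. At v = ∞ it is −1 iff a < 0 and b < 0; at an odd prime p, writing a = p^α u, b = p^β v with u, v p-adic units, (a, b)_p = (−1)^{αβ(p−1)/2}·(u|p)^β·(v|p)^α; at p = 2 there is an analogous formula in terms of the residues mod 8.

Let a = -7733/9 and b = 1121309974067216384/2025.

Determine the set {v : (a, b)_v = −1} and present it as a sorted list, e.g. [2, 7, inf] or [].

(a, b) ≡ (-7733, 209) mod (ℚ^×)²; places V = {2, 3, 5, 11, 19, 37, ∞}.
(a,b)_19: α=1, u≡16; β=3, v≡16 (mod 19); (16|19)=+1, (16|19)=+1; sign (−1)^1·+1^3·+1^1 = -1.
(a,b)_5: α=0, u≡3; β=-2, v≡4 (mod 5); (3|5)=-1, (4|5)=+1; sign (−1)^0·-1^-2·+1^0 = +1.
(a,b)_37: α=1, u≡22; β=4, v≡20 (mod 37); (22|37)=-1, (20|37)=-1; sign (−1)^0·-1^4·-1^1 = -1.
(a,b)_11: α=1, u≡5; β=3, v≡8 (mod 11); (5|11)=+1, (8|11)=-1; sign (−1)^1·+1^3·-1^1 = +1.
(a,b)_∞: sgn(-7733)=−, sgn(209)=+, so +1.
(a,b)_3: α=-2, u≡1; β=-4, v≡2 (mod 3); (1|3)=+1, (2|3)=-1; sign (−1)^0·+1^-4·-1^-2 = +1.
(a,b)_2: α=0, β=16; u≡3, v≡1 (mod 8); ε(u)ε(v)=1·0, αω(v)=0·0, βω(u)=16·1; sum ≡ 0  ⇒  +1.
(-7733, 209 / ℚ) ramifies at {19, 37}: a division algebra.

[19, 37]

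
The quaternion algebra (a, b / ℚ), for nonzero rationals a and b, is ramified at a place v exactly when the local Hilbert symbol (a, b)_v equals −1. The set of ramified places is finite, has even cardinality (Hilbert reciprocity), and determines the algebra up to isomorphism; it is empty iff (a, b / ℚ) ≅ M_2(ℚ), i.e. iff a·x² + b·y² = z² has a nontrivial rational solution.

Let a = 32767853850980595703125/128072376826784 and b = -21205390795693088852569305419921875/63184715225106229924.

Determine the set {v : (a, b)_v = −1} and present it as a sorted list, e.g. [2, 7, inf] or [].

[2, 5, 7, 11]

Mod squares: a ≡ 2002, b ≡ -595. Check v ∈ {∞, 2, 3, 5, 7, 11, 13, 17, 19, 29, 41, 53}.
v=5: a=5^10·(≡2), b=5^15·(≡1) mod 5; (2|5)=-1, (1|5)=+1; (−1)^{10·15·2}·(-1)^15·(+1)^10 = -1.
v=11: a=11^3·(≡8), b=11^6·(≡8) mod 11; (8|11)=-1, (8|11)=-1; (−1)^{3·6·5}·(-1)^6·(-1)^3 = -1.
v=2: v_2(a)=-5, v_2(b)=-2; units ≡ 1, 5 (mod 8); ε·ε+αω+βω = 0·0+-5·1+-2·0 ≡ 1  ⇒  (a,b)_2 = -1.
v=19: a=19^-4·(≡11), b=19^-6·(≡12) mod 19; (11|19)=+1, (12|19)=-1; (−1)^{-4·-6·9}·(+1)^-6·(-1)^-4 = +1.
v=29: a=29^-2·(≡1), b=29^-4·(≡26) mod 29; (1|29)=+1, (26|29)=-1; (−1)^{-2·-4·14}·(+1)^-4·(-1)^-2 = +1.
v=7: a=7^3·(≡3), b=7^5·(≡6) mod 7; (3|7)=-1, (6|7)=-1; (−1)^{3·5·3}·(-1)^5·(-1)^3 = -1.
v=13: a=13^-1·(≡11), b=13^-2·(≡10) mod 13; (11|13)=-1, (10|13)=+1; (−1)^{-1·-2·6}·(-1)^-2·(+1)^-1 = +1.
v=53: a=53^-2·(≡51), b=53^-2·(≡32) mod 53; (51|53)=-1, (32|53)=-1; (−1)^{-2·-2·26}·(-1)^-2·(-1)^-2 = +1.
v=17: a=17^2·(≡2), b=17^3·(≡2) mod 17; (2|17)=+1, (2|17)=+1; (−1)^{2·3·8}·(+1)^3·(+1)^2 = +1.
v=3: a=3^2·(≡1), b=3^0·(≡2) mod 3; (1|3)=+1, (2|3)=-1; (−1)^{2·0·1}·(+1)^0·(-1)^2 = +1.
v=41: a=41^4·(≡26), b=41^6·(≡4) mod 41; (26|41)=-1, (4|41)=+1; (−1)^{4·6·20}·(-1)^6·(+1)^4 = +1.
v=∞: 2002 > 0 and -595 < 0  ⇒  (a,b)_∞ = +1.
Ram(2002, -595) = {2, 5, 7, 11}; no ℚ_2-point on the conic.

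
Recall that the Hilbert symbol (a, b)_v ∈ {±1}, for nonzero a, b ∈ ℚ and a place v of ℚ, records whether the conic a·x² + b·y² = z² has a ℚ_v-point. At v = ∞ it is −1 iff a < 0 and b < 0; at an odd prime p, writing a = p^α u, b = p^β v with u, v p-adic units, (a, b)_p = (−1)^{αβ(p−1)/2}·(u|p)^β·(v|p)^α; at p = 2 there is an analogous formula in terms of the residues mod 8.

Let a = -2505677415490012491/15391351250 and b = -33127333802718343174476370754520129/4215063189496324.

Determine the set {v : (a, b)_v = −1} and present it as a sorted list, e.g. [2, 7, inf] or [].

[7, inf]

(a, b) ≡ (-102, -161) mod (ℚ^×)²; places V = {2, 3, 5, 7, 11, 13, 17, 23, 29, 41, ∞}.
(a,b)_23: α=2, u≡6; β=5, v≡6 (mod 23); (6|23)=+1, (6|23)=+1; sign (−1)^0·+1^5·+1^2 = +1.
(a,b)_41: α=4, u≡8; β=6, v≡19 (mod 41); (8|41)=+1, (19|41)=-1; sign (−1)^0·+1^6·-1^4 = +1.
(a,b)_11: α=-4, u≡10; β=-6, v≡9 (mod 11); (10|11)=-1, (9|11)=+1; sign (−1)^0·-1^-6·+1^-4 = +1.
(a,b)_5: α=-4, u≡2; β=0, v≡4 (mod 5); (2|5)=-1, (4|5)=+1; sign (−1)^0·-1^0·+1^-4 = +1.
(a,b)_3: α=5, u≡2; β=8, v≡1 (mod 3); (2|3)=-1, (1|3)=+1; sign (−1)^0·-1^8·+1^5 = +1.
(a,b)_29: α=-2, u≡10; β=-6, v≡24 (mod 29); (10|29)=-1, (24|29)=+1; sign (−1)^0·-1^-6·+1^-2 = +1.
(a,b)_13: α=2, u≡7; β=0, v≡7 (mod 13); (7|13)=-1, (7|13)=-1; sign (−1)^0·-1^0·-1^2 = +1.
(a,b)_∞: sgn(-102)=−, sgn(-161)=−, so -1.
(a,b)_17: α=1, u≡10; β=4, v≡9 (mod 17); (10|17)=-1, (9|17)=+1; sign (−1)^0·-1^4·+1^1 = +1.
(a,b)_7: α=4, u≡5; β=11, v≡6 (mod 7); (5|7)=-1, (6|7)=-1; sign (−1)^0·-1^11·-1^4 = -1.
(a,b)_2: α=-1, β=-2; u≡5, v≡7 (mod 8); ε(u)ε(v)=0·1, αω(v)=-1·0, βω(u)=-2·1; sum ≡ 0  ⇒  +1.
(-102, -161 / ℚ) ramifies at {7, ∞}: a division algebra.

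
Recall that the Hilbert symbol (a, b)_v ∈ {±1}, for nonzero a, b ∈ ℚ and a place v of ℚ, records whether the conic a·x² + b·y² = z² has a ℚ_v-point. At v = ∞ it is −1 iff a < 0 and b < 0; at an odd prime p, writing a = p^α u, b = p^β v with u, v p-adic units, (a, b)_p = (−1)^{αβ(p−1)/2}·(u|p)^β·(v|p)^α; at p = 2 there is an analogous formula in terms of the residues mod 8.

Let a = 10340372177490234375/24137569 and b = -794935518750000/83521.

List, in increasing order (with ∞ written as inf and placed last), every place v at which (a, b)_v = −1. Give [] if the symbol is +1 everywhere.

[31, 37]

(a, b) ≡ (31, -1147) mod (ℚ^×)²; places V = {2, 3, 5, 17, 31, 37, ∞}.
(a,b)_37: α=4, u≡8; β=3, v≡8 (mod 37); (8|37)=-1, (8|37)=-1; sign (−1)^0·-1^3·-1^4 = -1.
(a,b)_∞: sgn(31)=+, sgn(-1147)=−, so +1.
(a,b)_31: α=1, u≡19; β=1, v≡14 (mod 31); (19|31)=+1, (14|31)=+1; sign (−1)^1·+1^1·+1^1 = -1.
(a,b)_2: α=0, β=4; u≡7, v≡5 (mod 8); ε(u)ε(v)=1·0, αω(v)=0·1, βω(u)=4·0; sum ≡ 0  ⇒  +1.
(a,b)_3: α=6, u≡1; β=4, v≡2 (mod 3); (1|3)=+1, (2|3)=-1; sign (−1)^0·+1^4·-1^6 = +1.
(a,b)_5: α=12, u≡1; β=8, v≡2 (mod 5); (1|5)=+1, (2|5)=-1; sign (−1)^0·+1^8·-1^12 = +1.
(a,b)_17: α=-6, u≡6; β=-4, v≡16 (mod 17); (6|17)=-1, (16|17)=+1; sign (−1)^0·-1^-4·+1^-6 = +1.
(31, -1147 / ℚ) ramifies at {31, 37}: a division algebra.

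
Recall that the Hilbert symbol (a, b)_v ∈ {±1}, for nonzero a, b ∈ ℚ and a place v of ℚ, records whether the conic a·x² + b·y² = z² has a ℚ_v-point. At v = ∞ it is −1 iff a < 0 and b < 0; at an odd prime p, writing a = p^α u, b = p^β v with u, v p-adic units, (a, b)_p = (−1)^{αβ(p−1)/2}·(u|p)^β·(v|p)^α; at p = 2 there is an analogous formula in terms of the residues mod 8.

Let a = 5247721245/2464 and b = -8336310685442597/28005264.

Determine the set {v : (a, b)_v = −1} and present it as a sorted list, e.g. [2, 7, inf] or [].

Mod squares: a ≡ 16546530, b ≡ -2717. Check v ∈ {∞, 2, 3, 5, 7, 11, 13, 17, 19, 29}.
v=3: a=3^1·(≡1), b=3^-6·(≡1) mod 3; (1|3)=+1, (1|3)=+1; (−1)^{1·-6·1}·(+1)^-6·(+1)^1 = +1.
v=29: a=29^1·(≡6), b=29^2·(≡20) mod 29; (6|29)=+1, (20|29)=+1; (−1)^{1·2·14}·(+1)^2·(+1)^1 = +1.
v=17: a=17^2·(≡5), b=17^4·(≡7) mod 17; (5|17)=-1, (7|17)=-1; (−1)^{2·4·8}·(-1)^4·(-1)^2 = +1.
v=∞: 16546530 > 0 and -2717 < 0  ⇒  (a,b)_∞ = +1.
v=5: a=5^1·(≡1), b=5^0·(≡2) mod 5; (1|5)=+1, (2|5)=-1; (−1)^{1·0·2}·(+1)^0·(-1)^1 = -1.
v=11: a=11^-1·(≡2), b=11^3·(≡10) mod 11; (2|11)=-1, (10|11)=-1; (−1)^{-1·3·5}·(-1)^3·(-1)^-1 = -1.
v=7: a=7^-1·(≡2), b=7^-4·(≡5) mod 7; (2|7)=+1, (5|7)=-1; (−1)^{-1·-4·3}·(+1)^-4·(-1)^-1 = -1.
v=19: a=19^1·(≡16), b=19^3·(≡1) mod 19; (16|19)=+1, (1|19)=+1; (−1)^{1·3·9}·(+1)^3·(+1)^1 = -1.
v=13: a=13^3·(≡8), b=13^1·(≡10) mod 13; (8|13)=-1, (10|13)=+1; (−1)^{3·1·6}·(-1)^1·(+1)^3 = -1.
v=2: v_2(a)=-5, v_2(b)=-4; units ≡ 1, 3 (mod 8); ε·ε+αω+βω = 0·1+-5·1+-4·0 ≡ 1  ⇒  (a,b)_2 = -1.
|Ram(16546530, -2717)| = 6, even; anisotropic at {2, 5, 7, 11, 13, 19}.

[2, 5, 7, 11, 13, 19]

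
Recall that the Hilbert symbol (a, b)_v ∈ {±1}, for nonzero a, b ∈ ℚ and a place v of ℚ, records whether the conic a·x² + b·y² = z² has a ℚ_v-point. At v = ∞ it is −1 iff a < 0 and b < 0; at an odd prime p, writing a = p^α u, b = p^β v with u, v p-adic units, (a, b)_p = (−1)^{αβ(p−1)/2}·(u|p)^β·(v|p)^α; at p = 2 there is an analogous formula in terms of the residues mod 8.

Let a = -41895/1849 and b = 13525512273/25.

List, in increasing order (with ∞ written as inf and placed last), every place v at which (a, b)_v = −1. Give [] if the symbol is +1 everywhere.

(a, b) ≡ (-95, 2737) mod (ℚ^×)²; places V = {2, 3, 5, 7, 13, 17, 19, 23, 43, ∞}.
(a,b)_7: α=2, u≡6; β=1, v≡3 (mod 7); (6|7)=-1, (3|7)=-1; sign (−1)^0·-1^1·-1^2 = -1.
(a,b)_13: α=0, u≡10; β=2, v≡11 (mod 13); (10|13)=+1, (11|13)=-1; sign (−1)^0·+1^2·-1^0 = +1.
(a,b)_∞: sgn(-95)=−, sgn(2737)=+, so +1.
(a,b)_5: α=1, u≡4; β=-2, v≡3 (mod 5); (4|5)=+1, (3|5)=-1; sign (−1)^0·+1^-2·-1^1 = -1.
(a,b)_3: α=2, u≡1; β=4, v≡1 (mod 3); (1|3)=+1, (1|3)=+1; sign (−1)^0·+1^4·+1^2 = +1.
(a,b)_19: α=1, u≡3; β=2, v≡11 (mod 19); (3|19)=-1, (11|19)=+1; sign (−1)^0·-1^2·+1^1 = +1.
(a,b)_43: α=-2, u≡30; β=0, v≡19 (mod 43); (30|43)=-1, (19|43)=-1; sign (−1)^0·-1^0·-1^-2 = +1.
(a,b)_2: α=0, β=0; u≡1, v≡1 (mod 8); ε(u)ε(v)=0·0, αω(v)=0·0, βω(u)=0·0; sum ≡ 0  ⇒  +1.
(a,b)_23: α=0, u≡14; β=1, v≡13 (mod 23); (14|23)=-1, (13|23)=+1; sign (−1)^0·-1^1·+1^0 = -1.
(a,b)_17: α=0, u≡6; β=1, v≡16 (mod 17); (6|17)=-1, (16|17)=+1; sign (−1)^0·-1^1·+1^0 = -1.
Ram(-95, 2737) = {5, 7, 17, 23}; no ℚ_5-point on the conic.

[5, 7, 17, 23]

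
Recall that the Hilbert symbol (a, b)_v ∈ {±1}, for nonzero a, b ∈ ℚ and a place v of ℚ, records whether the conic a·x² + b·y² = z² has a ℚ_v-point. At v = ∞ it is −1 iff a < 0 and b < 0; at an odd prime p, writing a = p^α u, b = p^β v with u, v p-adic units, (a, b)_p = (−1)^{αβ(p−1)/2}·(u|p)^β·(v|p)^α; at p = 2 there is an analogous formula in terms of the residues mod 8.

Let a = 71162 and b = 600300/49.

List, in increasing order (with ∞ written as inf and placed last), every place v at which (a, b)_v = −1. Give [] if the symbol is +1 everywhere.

(a, b) ≡ (71162, 667) mod (ℚ^×)²; places V = {2, 3, 5, 7, 13, 17, 23, 29, ∞}.
(a,b)_∞: sgn(71162)=+, sgn(667)=+, so +1.
(a,b)_7: α=1, u≡2; β=-2, v≡1 (mod 7); (2|7)=+1, (1|7)=+1; sign (−1)^0·+1^-2·+1^1 = +1.
(a,b)_13: α=1, u≡1; β=0, v≡9 (mod 13); (1|13)=+1, (9|13)=+1; sign (−1)^0·+1^0·+1^1 = +1.
(a,b)_29: α=0, u≡25; β=1, v≡20 (mod 29); (25|29)=+1, (20|29)=+1; sign (−1)^0·+1^1·+1^0 = +1.
(a,b)_3: α=0, u≡2; β=2, v≡1 (mod 3); (2|3)=-1, (1|3)=+1; sign (−1)^0·-1^2·+1^0 = +1.
(a,b)_23: α=1, u≡12; β=1, v≡6 (mod 23); (12|23)=+1, (6|23)=+1; sign (−1)^1·+1^1·+1^1 = -1.
(a,b)_17: α=1, u≡4; β=0, v≡2 (mod 17); (4|17)=+1, (2|17)=+1; sign (−1)^0·+1^0·+1^1 = +1.
(a,b)_2: α=1, β=2; u≡5, v≡3 (mod 8); ε(u)ε(v)=0·1, αω(v)=1·1, βω(u)=2·1; sum ≡ 1  ⇒  -1.
(a,b)_5: α=0, u≡2; β=2, v≡3 (mod 5); (2|5)=-1, (3|5)=-1; sign (−1)^0·-1^2·-1^0 = +1.
(71162, 667 / ℚ) ramifies at {2, 23}: a division algebra.

[2, 23]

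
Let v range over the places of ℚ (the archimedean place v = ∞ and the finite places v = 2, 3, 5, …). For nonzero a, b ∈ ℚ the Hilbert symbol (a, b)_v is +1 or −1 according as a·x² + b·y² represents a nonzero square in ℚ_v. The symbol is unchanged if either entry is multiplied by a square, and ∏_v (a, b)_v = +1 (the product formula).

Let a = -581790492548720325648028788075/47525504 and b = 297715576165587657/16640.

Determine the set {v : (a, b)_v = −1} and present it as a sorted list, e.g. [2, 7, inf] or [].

[5, 13, 17, 19]

Mod squares: a ≡ -4862, b ≡ 230945. Check v ∈ {∞, 2, 3, 5, 7, 11, 13, 17, 19, 37}.
v=37: a=37^2·(≡15), b=37^2·(≡12) mod 37; (15|37)=-1, (12|37)=+1; (−1)^{2·2·18}·(-1)^2·(+1)^2 = +1.
v=∞: -4862 < 0 and 230945 > 0  ⇒  (a,b)_∞ = +1.
v=7: a=7^10·(≡5), b=7^4·(≡1) mod 7; (5|7)=-1, (1|7)=+1; (−1)^{10·4·3}·(-1)^4·(+1)^10 = +1.
v=2: v_2(a)=-7, v_2(b)=-8; units ≡ 1, 1 (mod 8); ε·ε+αω+βω = 0·0+-7·0+-8·0 ≡ 0  ⇒  (a,b)_2 = +1.
v=5: a=5^2·(≡3), b=5^-1·(≡4) mod 5; (3|5)=-1, (4|5)=+1; (−1)^{2·-1·2}·(-1)^-1·(+1)^2 = -1.
v=19: a=19^2·(≡13), b=19^1·(≡3) mod 19; (13|19)=-1, (3|19)=-1; (−1)^{2·1·9}·(-1)^1·(-1)^2 = -1.
v=17: a=17^5·(≡3), b=17^3·(≡2) mod 17; (3|17)=-1, (2|17)=+1; (−1)^{5·3·8}·(-1)^3·(+1)^5 = -1.
v=11: a=11^5·(≡5), b=11^3·(≡7) mod 11; (5|11)=+1, (7|11)=-1; (−1)^{5·3·5}·(+1)^3·(-1)^5 = +1.
v=3: a=3^6·(≡1), b=3^6·(≡2) mod 3; (1|3)=+1, (2|3)=-1; (−1)^{6·6·1}·(+1)^6·(-1)^6 = +1.
v=13: a=13^-5·(≡3), b=13^-1·(≡2) mod 13; (3|13)=+1, (2|13)=-1; (−1)^{-5·-1·6}·(+1)^-1·(-1)^-5 = -1.
(-4862, 230945 / ℚ) ramifies at {5, 13, 17, 19}: a division algebra.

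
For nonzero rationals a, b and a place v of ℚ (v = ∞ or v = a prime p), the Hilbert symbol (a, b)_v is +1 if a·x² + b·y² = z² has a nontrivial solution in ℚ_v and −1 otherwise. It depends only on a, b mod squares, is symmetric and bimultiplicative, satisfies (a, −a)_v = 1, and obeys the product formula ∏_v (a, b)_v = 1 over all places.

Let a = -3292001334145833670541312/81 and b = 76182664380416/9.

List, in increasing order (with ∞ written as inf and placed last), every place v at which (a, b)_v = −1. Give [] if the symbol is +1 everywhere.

Mod squares: a ≡ -1763, b ≡ 374. Check v ∈ {∞, 2, 3, 11, 17, 41, 43}.
v=41: a=41^3·(≡20), b=41^2·(≡40) mod 41; (20|41)=+1, (40|41)=+1; (−1)^{3·2·20}·(+1)^2·(+1)^3 = +1.
v=11: a=11^2·(≡6), b=11^1·(≡9) mod 11; (6|11)=-1, (9|11)=+1; (−1)^{2·1·5}·(-1)^1·(+1)^2 = -1.
v=3: a=3^-4·(≡1), b=3^-2·(≡2) mod 3; (1|3)=+1, (2|3)=-1; (−1)^{-4·-2·1}·(+1)^-2·(-1)^-4 = +1.
v=43: a=43^3·(≡8), b=43^2·(≡39) mod 43; (8|43)=-1, (39|43)=-1; (−1)^{3·2·21}·(-1)^2·(-1)^3 = -1.
v=17: a=17^2·(≡5), b=17^1·(≡12) mod 17; (5|17)=-1, (12|17)=-1; (−1)^{2·1·8}·(-1)^1·(-1)^2 = -1.
v=2: v_2(a)=34, v_2(b)=17; units ≡ 5, 3 (mod 8); ε·ε+αω+βω = 0·1+34·1+17·1 ≡ 1  ⇒  (a,b)_2 = -1.
v=∞: -1763 < 0 and 374 > 0  ⇒  (a,b)_∞ = +1.
|Ram(-1763, 374)| = 4, even; anisotropic at {2, 11, 17, 43}.

[2, 11, 17, 43]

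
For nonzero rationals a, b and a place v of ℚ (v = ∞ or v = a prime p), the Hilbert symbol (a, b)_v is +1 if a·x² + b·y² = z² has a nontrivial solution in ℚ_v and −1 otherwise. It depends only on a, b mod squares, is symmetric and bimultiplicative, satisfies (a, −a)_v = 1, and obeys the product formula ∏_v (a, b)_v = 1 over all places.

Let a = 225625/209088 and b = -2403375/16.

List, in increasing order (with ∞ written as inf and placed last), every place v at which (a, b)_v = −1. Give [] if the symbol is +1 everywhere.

(a, b) ≡ (3, -96135) mod (ℚ^×)²; places V = {2, 3, 5, 11, 13, 17, 19, 29, ∞}.
(a,b)_∞: sgn(3)=+, sgn(-96135)=−, so +1.
(a,b)_19: α=2, u≡3; β=0, v≡9 (mod 19); (3|19)=-1, (9|19)=+1; sign (−1)^0·-1^0·+1^2 = +1.
(a,b)_11: α=-2, u≡4; β=0, v≡3 (mod 11); (4|11)=+1, (3|11)=+1; sign (−1)^0·+1^0·+1^-2 = +1.
(a,b)_5: α=4, u≡2; β=3, v≡3 (mod 5); (2|5)=-1, (3|5)=-1; sign (−1)^0·-1^3·-1^4 = -1.
(a,b)_2: α=-6, β=-4; u≡3, v≡1 (mod 8); ε(u)ε(v)=1·0, αω(v)=-6·0, βω(u)=-4·1; sum ≡ 0  ⇒  +1.
(a,b)_29: α=0, u≡12; β=1, v≡24 (mod 29); (12|29)=-1, (24|29)=+1; sign (−1)^0·-1^1·+1^0 = -1.
(a,b)_17: α=0, u≡7; β=1, v≡3 (mod 17); (7|17)=-1, (3|17)=-1; sign (−1)^0·-1^1·-1^0 = -1.
(a,b)_13: α=0, u≡4; β=1, v≡8 (mod 13); (4|13)=+1, (8|13)=-1; sign (−1)^0·+1^1·-1^0 = +1.
(a,b)_3: α=-3, u≡1; β=1, v≡1 (mod 3); (1|3)=+1, (1|3)=+1; sign (−1)^1·+1^1·+1^-3 = -1.
(3, -96135 / ℚ) ramifies at {3, 5, 17, 29}: a division algebra.

[3, 5, 17, 29]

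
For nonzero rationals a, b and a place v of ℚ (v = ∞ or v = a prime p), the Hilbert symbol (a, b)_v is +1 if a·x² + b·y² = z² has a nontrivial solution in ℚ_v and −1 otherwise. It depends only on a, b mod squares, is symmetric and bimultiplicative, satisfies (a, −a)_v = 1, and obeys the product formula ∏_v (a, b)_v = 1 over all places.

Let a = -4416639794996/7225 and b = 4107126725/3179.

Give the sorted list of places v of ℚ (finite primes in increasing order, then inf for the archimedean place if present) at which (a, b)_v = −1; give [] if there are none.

Mod squares: a ≡ -17501, b ≡ 10693111. Check v ∈ {∞, 2, 5, 11, 13, 17, 37, 43, 47}.
v=17: a=17^-2·(≡4), b=17^-2·(≡15) mod 17; (4|17)=+1, (15|17)=+1; (−1)^{-2·-2·8}·(+1)^-2·(+1)^-2 = +1.
v=∞: -17501 < 0 and 10693111 > 0  ⇒  (a,b)_∞ = +1.
v=2: v_2(a)=2, v_2(b)=0; units ≡ 3, 7 (mod 8); ε·ε+αω+βω = 1·1+2·0+0·1 ≡ 1  ⇒  (a,b)_2 = -1.
v=11: a=11^1·(≡3), b=11^-1·(≡3) mod 11; (3|11)=+1, (3|11)=+1; (−1)^{1·-1·5}·(+1)^-1·(+1)^1 = -1.
v=43: a=43^1·(≡4), b=43^1·(≡26) mod 43; (4|43)=+1, (26|43)=-1; (−1)^{1·1·21}·(+1)^1·(-1)^1 = +1.
v=47: a=47^2·(≡30), b=47^1·(≡23) mod 47; (30|47)=-1, (23|47)=-1; (−1)^{2·1·23}·(-1)^1·(-1)^2 = -1.
v=13: a=13^4·(≡9), b=13^3·(≡11) mod 13; (9|13)=+1, (11|13)=-1; (−1)^{4·3·6}·(+1)^3·(-1)^4 = +1.
v=37: a=37^1·(≡2), b=37^1·(≡30) mod 37; (2|37)=-1, (30|37)=+1; (−1)^{1·1·18}·(-1)^1·(+1)^1 = -1.
v=5: a=5^-2·(≡1), b=5^2·(≡1) mod 5; (1|5)=+1, (1|5)=+1; (−1)^{-2·2·2}·(+1)^2·(+1)^-2 = +1.
Ram(-17501, 10693111) = {2, 11, 37, 47}; no ℚ_2-point on the conic.

[2, 11, 37, 47]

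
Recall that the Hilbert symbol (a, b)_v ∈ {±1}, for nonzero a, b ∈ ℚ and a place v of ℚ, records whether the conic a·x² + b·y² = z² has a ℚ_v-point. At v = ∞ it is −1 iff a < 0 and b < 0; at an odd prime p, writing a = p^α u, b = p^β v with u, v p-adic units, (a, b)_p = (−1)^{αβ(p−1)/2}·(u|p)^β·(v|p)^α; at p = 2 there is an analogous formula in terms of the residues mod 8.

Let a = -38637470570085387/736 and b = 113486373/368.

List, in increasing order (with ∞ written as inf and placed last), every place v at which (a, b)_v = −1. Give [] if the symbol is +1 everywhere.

Mod squares: a ≡ -138, b ≡ 1716099. Check v ∈ {∞, 2, 3, 7, 11, 13, 17, 19, 23}.
v=23: a=23^-1·(≡20), b=23^-1·(≡16) mod 23; (20|23)=-1, (16|23)=+1; (−1)^{-1·-1·11}·(-1)^-1·(+1)^-1 = +1.
v=17: a=17^2·(≡8), b=17^1·(≡13) mod 17; (8|17)=+1, (13|17)=+1; (−1)^{2·1·8}·(+1)^1·(+1)^2 = +1.
v=2: v_2(a)=-5, v_2(b)=-4; units ≡ 3, 3 (mod 8); ε·ε+αω+βω = 1·1+-5·1+-4·1 ≡ 0  ⇒  (a,b)_2 = +1.
v=11: a=11^2·(≡3), b=11^1·(≡2) mod 11; (3|11)=+1, (2|11)=-1; (−1)^{2·1·5}·(+1)^1·(-1)^2 = +1.
v=19: a=19^2·(≡14), b=19^1·(≡10) mod 19; (14|19)=-1, (10|19)=-1; (−1)^{2·1·9}·(-1)^1·(-1)^2 = -1.
v=∞: -138 < 0 and 1716099 > 0  ⇒  (a,b)_∞ = +1.
v=13: a=13^4·(≡5), b=13^2·(≡7) mod 13; (5|13)=-1, (7|13)=-1; (−1)^{4·2·6}·(-1)^2·(-1)^4 = +1.
v=3: a=3^7·(≡2), b=3^3·(≡2) mod 3; (2|3)=-1, (2|3)=-1; (−1)^{7·3·1}·(-1)^3·(-1)^7 = -1.
v=7: a=7^2·(≡1), b=7^1·(≡6) mod 7; (1|7)=+1, (6|7)=-1; (−1)^{2·1·3}·(+1)^1·(-1)^2 = +1.
Ram(-138, 1716099) = {3, 19}; no ℚ_3-point on the conic.

[3, 19]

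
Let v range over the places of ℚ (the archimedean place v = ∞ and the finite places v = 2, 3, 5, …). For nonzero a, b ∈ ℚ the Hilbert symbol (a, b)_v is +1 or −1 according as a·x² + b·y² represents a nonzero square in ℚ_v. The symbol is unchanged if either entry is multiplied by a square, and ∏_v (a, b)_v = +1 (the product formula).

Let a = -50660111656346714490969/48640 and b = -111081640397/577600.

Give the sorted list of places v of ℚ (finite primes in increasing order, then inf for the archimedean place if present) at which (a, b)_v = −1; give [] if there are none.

[2, 5, 7, 29, 37, inf]

(a, b) ≡ (-557992190, -79373) mod (ℚ^×)²; places V = {2, 3, 5, 7, 11, 13, 17, 19, 23, 29, 37, ∞}.
(a,b)_37: α=1, u≡27; β=0, v≡17 (mod 37); (27|37)=+1, (17|37)=-1; sign (−1)^0·+1^0·-1^1 = -1.
(a,b)_29: α=3, u≡28; β=1, v≡18 (mod 29); (28|29)=+1, (18|29)=-1; sign (−1)^0·+1^1·-1^3 = -1.
(a,b)_3: α=8, u≡1; β=0, v≡1 (mod 3); (1|3)=+1, (1|3)=+1; sign (−1)^0·+1^0·+1^8 = +1.
(a,b)_7: α=1, u≡2; β=3, v≡4 (mod 7); (2|7)=+1, (4|7)=+1; sign (−1)^1·+1^3·+1^1 = -1.
(a,b)_13: α=2, u≡7; β=4, v≡5 (mod 13); (7|13)=-1, (5|13)=-1; sign (−1)^0·-1^4·-1^2 = +1.
(a,b)_∞: sgn(-557992190)=−, sgn(-79373)=−, so -1.
(a,b)_5: α=-1, u≡2; β=-2, v≡2 (mod 5); (2|5)=-1, (2|5)=-1; sign (−1)^0·-1^-2·-1^-1 = -1.
(a,b)_19: α=-1, u≡9; β=-2, v≡4 (mod 19); (9|19)=+1, (4|19)=+1; sign (−1)^0·+1^-2·+1^-1 = +1.
(a,b)_23: α=3, u≡2; β=1, v≡15 (mod 23); (2|23)=+1, (15|23)=-1; sign (−1)^1·+1^1·-1^3 = +1.
(a,b)_17: α=3, u≡5; β=1, v≡7 (mod 17); (5|17)=-1, (7|17)=-1; sign (−1)^0·-1^1·-1^3 = +1.
(a,b)_2: α=-9, β=-6; u≡1, v≡3 (mod 8); ε(u)ε(v)=0·1, αω(v)=-9·1, βω(u)=-6·0; sum ≡ 1  ⇒  -1.
(a,b)_11: α=2, u≡4; β=0, v≡9 (mod 11); (4|11)=+1, (9|11)=+1; sign (−1)^0·+1^0·+1^2 = +1.
Ram(-557992190, -79373) = {2, 5, 7, 29, 37, ∞}; no ℚ_2-point on the conic.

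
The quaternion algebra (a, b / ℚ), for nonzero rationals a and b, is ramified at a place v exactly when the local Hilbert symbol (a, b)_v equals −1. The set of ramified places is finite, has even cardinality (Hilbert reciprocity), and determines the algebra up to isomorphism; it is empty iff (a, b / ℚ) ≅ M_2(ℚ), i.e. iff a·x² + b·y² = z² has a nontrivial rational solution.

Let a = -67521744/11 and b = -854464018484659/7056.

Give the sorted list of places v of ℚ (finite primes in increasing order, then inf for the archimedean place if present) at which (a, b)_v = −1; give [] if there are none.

Mod squares: a ≡ -5157911, b ≡ -14535931. Check v ∈ {∞, 2, 3, 7, 11, 17, 19, 23, 29, 31, 37, 41}.
v=∞: -5157911 < 0 and -14535931 < 0  ⇒  (a,b)_∞ = -1.
v=3: a=3^2·(≡1), b=3^-2·(≡2) mod 3; (1|3)=+1, (2|3)=-1; (−1)^{2·-2·1}·(+1)^-2·(-1)^2 = +1.
v=23: a=23^1·(≡16), b=23^1·(≡20) mod 23; (16|23)=+1, (20|23)=-1; (−1)^{1·1·11}·(+1)^1·(-1)^1 = +1.
v=11: a=11^-1·(≡7), b=11^2·(≡8) mod 11; (7|11)=-1, (8|11)=-1; (−1)^{-1·2·5}·(-1)^2·(-1)^-1 = -1.
v=17: a=17^0·(≡15), b=17^2·(≡1) mod 17; (15|17)=+1, (1|17)=+1; (−1)^{0·2·8}·(+1)^2·(+1)^0 = +1.
v=2: v_2(a)=4, v_2(b)=-4; units ≡ 1, 5 (mod 8); ε·ε+αω+βω = 0·0+4·1+-4·0 ≡ 0  ⇒  (a,b)_2 = +1.
v=37: a=37^1·(≡17), b=37^1·(≡33) mod 37; (17|37)=-1, (33|37)=+1; (−1)^{1·1·18}·(-1)^1·(+1)^1 = -1.
v=41: a=41^0·(≡38), b=41^2·(≡37) mod 41; (38|41)=-1, (37|41)=+1; (−1)^{0·2·20}·(-1)^2·(+1)^0 = +1.
v=7: a=7^0·(≡1), b=7^-2·(≡3) mod 7; (1|7)=+1, (3|7)=-1; (−1)^{0·-2·3}·(+1)^-2·(-1)^0 = +1.
v=31: a=31^0·(≡26), b=31^1·(≡10) mod 31; (26|31)=-1, (10|31)=+1; (−1)^{0·1·15}·(-1)^1·(+1)^0 = -1.
v=29: a=29^1·(≡12), b=29^1·(≡8) mod 29; (12|29)=-1, (8|29)=-1; (−1)^{1·1·14}·(-1)^1·(-1)^1 = +1.
v=19: a=19^1·(≡2), b=19^1·(≡9) mod 19; (2|19)=-1, (9|19)=+1; (−1)^{1·1·9}·(-1)^1·(+1)^1 = +1.
(-5157911, -14535931 / ℚ) ramifies at {11, 31, 37, ∞}: a division algebra.

[11, 31, 37, inf]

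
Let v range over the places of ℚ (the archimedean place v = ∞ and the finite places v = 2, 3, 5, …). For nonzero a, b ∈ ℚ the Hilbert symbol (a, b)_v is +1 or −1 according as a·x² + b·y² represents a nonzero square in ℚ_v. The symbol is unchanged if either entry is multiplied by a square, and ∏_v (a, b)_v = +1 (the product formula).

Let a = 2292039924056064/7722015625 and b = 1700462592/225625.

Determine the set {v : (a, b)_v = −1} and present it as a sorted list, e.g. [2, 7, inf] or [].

Mod squares: a ≡ 39, b ≡ 3. Check v ∈ {∞, 2, 3, 5, 7, 13, 19, 23, 31, 37}.
v=7: a=7^2·(≡4), b=7^0·(≡3) mod 7; (4|7)=+1, (3|7)=-1; (−1)^{2·0·3}·(+1)^0·(-1)^2 = +1.
v=2: v_2(a)=18, v_2(b)=16; units ≡ 7, 3 (mod 8); ε·ε+αω+βω = 1·1+18·1+16·0 ≡ 1  ⇒  (a,b)_2 = -1.
v=23: a=23^2·(≡4), b=23^0·(≡13) mod 23; (4|23)=+1, (13|23)=+1; (−1)^{2·0·11}·(+1)^0·(+1)^2 = +1.
v=∞: 39 > 0 and 3 > 0  ⇒  (a,b)_∞ = +1.
v=3: a=3^3·(≡1), b=3^3·(≡1) mod 3; (1|3)=+1, (1|3)=+1; (−1)^{3·3·1}·(+1)^3·(+1)^3 = -1.
v=13: a=13^1·(≡1), b=13^0·(≡1) mod 13; (1|13)=+1, (1|13)=+1; (−1)^{1·0·6}·(+1)^0·(+1)^1 = +1.
v=19: a=19^-2·(≡11), b=19^-2·(≡8) mod 19; (11|19)=+1, (8|19)=-1; (−1)^{-2·-2·9}·(+1)^-2·(-1)^-2 = +1.
v=5: a=5^-6·(≡1), b=5^-4·(≡2) mod 5; (1|5)=+1, (2|5)=-1; (−1)^{-6·-4·2}·(+1)^-4·(-1)^-6 = +1.
v=37: a=37^-2·(≡13), b=37^0·(≡21) mod 37; (13|37)=-1, (21|37)=+1; (−1)^{-2·0·18}·(-1)^0·(+1)^-2 = +1.
v=31: a=31^2·(≡4), b=31^2·(≡21) mod 31; (4|31)=+1, (21|31)=-1; (−1)^{2·2·15}·(+1)^2·(-1)^2 = +1.
|Ram(39, 3)| = 2, even; anisotropic at {2, 3}.

[2, 3]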